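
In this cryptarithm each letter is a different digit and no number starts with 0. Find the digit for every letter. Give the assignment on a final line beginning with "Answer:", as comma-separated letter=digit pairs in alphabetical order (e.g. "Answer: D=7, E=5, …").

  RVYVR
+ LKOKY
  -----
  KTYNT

Step 1. [col 1: R + Y ≡ T (mod 10)] several values work for T in column 1 (R + Y ≡ T (mod 10), carry-in 0); try T=6, so T=6.
Step 2. [col 1: R + Y ≡ T (mod 10)] Y=2 is one option consistent with column 1 (R + Y ≡ T (mod 10), carry-in 0) — take it. So Y=2.
Step 3. [col 1: R + Y ≡ T (mod 10)] column 1 reads R+Y+carry(0)=T with Y=2, T=6; with digits 2,6 already taken and all letters distinct, the only value for R is 4, so R=4.
Step 4. [col 2: V + K ≡ N (mod 10)] several values work for N in column 2 (V + K ≡ N (mod 10), carry-in 0); try N=5, so N=5.
Step 5. [col 2: V + K ≡ N (mod 10)] V=7 is one option consistent with column 2 (V + K ≡ N (mod 10), carry-in 0) — take it ⇒ V=7.
Step 6. [col 2: V + K ≡ N (mod 10)] column 2: given V=7, N=5, carry-in 0, and digits 2,4,5,6,7 already taken and all letters distinct, V+K≡N (mod 10) forces K=8, so K=8.
Step 7. [col 3: Y + O ≡ Y (mod 10)] from column 3 (Y=2, carry-in 1, digits 2,4,5,6,7,8 already taken and all letters distinct): O must equal 9. So O=9.
Step 8. [col 5: R + L ≡ K (mod 10)] in column 5 we have R+L≡K with carry-in 1; given R=4, K=8 and digits 2,4,5,6,7,8,9 already taken and all letters distinct, that pins L to 3. So L=3.

Answer: K=8, L=3, N=5, O=9, R=4, T=6, V=7, Y=2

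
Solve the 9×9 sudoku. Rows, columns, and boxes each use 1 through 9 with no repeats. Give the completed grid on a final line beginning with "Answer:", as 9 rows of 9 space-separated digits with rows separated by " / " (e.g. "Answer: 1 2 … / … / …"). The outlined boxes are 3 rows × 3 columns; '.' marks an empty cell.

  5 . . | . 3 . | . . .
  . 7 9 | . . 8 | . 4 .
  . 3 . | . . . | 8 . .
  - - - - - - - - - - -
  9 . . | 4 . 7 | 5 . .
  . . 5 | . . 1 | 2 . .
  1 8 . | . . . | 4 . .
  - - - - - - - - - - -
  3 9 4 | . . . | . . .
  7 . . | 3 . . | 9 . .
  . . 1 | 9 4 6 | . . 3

Step 1. [r1c2∈{1,2,4,6}] across col 2, 1 lands solely at r1c2 ⇒ r1c2=1.
Step 2. [r5c8∈{3,6,7,8,9}] across row 5, 3 lands solely at r5c8. So r5c8=3.
Step 3. [r5c9∈{6,7,8,9}] in row 5, 7 fits only at r5c9 ⇒ r5c9=7.
Step 4. [r5c5∈{6,8,9}] in row 5, 9 fits only at r5c5 ⇒ r5c5=9.
Step 5. [r8c9∈{1,2,4,5,6,8}] r8c9 is the only open cell in row 8 admitting 4. So r8c9=4.
Step 6. [r9c7∈{7}] only 7 remains possible at r9c7. So r9c7=7.
Step 7. [r1c7∈{6}] r1c7 has the single candidate 6 ⇒ r1c7=6.
Step 8. [r7c7∈{1}] r7c7 has the single candidate 1, so r7c7=1.
Step 9. [r8c5∈{1,2,5,8}] across row 8, 1 lands solely at r8c5, so r8c5=1.
Step 10. [r3c1∈{2,4,6}] box 1 places 4 nowhere but r3c1 ⇒ r3c1=4.
Step 11. [r5c1∈{6}] nothing but 6 survives at r5c1, so r5c1=6.
Step 12. [r2c1∈{2}] nothing but 2 survives at r2c1 ⇒ r2c1=2.
Step 13. [r4c2∈{2}] only 2 remains possible at r4c2, so r4c2=2.
Step 14. [r9c8∈{2,5,8}] 2 has one home in row 9: r9c8 ⇒ r9c8=2.
Step 15. [r3c3∈{6}] only 6 remains possible at r3c3, so r3c3=6.
Step 16. [r6c6∈{2,3,5}] in col 6, 3 fits only at r6c6, so r6c6=3.
Step 17. [r8c3∈{2,8}] in col 3, 2 fits only at r8c3. So r8c3=2.
Step 18. [r8c6∈{5}] r8c6 is down to just 5. So r8c6=5.
Step 19. [r7c6∈{2}] only 2 remains possible at r7c6. So r7c6=2.
Step 20. [r8c8∈{6,8}] 8 has one home in row 8: r8c8 ⇒ r8c8=8.
Step 21. [r4c9∈{1,6,8}] r4c9 is the only open cell in col 9 admitting 8 ⇒ r4c9=8.
Step 22. [r4c5∈{6}] r4c5 is down to just 6. So r4c5=6.
Step 23. [r2c5∈{5}] nothing but 5 survives at r2c5 ⇒ r2c5=5.
Step 24. [r3c6∈{9}] r3c6 has the single candidate 9 ⇒ r3c6=9.
Step 25. [r2c9∈{1}] r2c9 is down to just 1 ⇒ r2c9=1.
Step 26. [r6c5∈{2}] r6c5 is down to just 2, so r6c5=2.
Step 27. [r3c5∈{7}] only 7 remains possible at r3c5. So r3c5=7.
Step 28. [r3c8∈{5}] r3c8 is down to just 5, so r3c8=5.
Step 29. [r1c4∈{2}] nothing but 2 survives at r1c4 ⇒ r1c4=2.
Step 30. [r1c9∈{9}] nothing but 9 survives at r1c9 ⇒ r1c9=9.
Step 31. [r7c8∈{6}] nothing but 6 survives at r7c8. So r7c8=6.
Step 32. [r5c4∈{8}] only 8 remains possible at r5c4 ⇒ r5c4=8.
Step 33. [r9c2∈{5}] only 5 remains possible at r9c2. So r9c2=5.
Step 34. [r6c3∈{7}] r6c3 has the single candidate 7 ⇒ r6c3=7.
Step 35. [r8c2∈{6}] only 6 remains possible at r8c2 ⇒ r8c2=6.
Step 36. [r1c6∈{4}] nothing but 4 survives at r1c6, so r1c6=4.
Step 37. [r6c4∈{5}] nothing but 5 survives at r6c4 ⇒ r6c4=5.
Step 38. [r2c7∈{3}] r2c7's peers cover all but 3 ⇒ r2c7=3.
Step 39. [r5c2∈{4}] only 4 remains possible at r5c2. So r5c2=4.
Step 40. [r6c8∈{9}] r6c8 has the single candidate 9. So r6c8=9.
Step 41. [r6c9∈{6}] nothing but 6 survives at r6c9 ⇒ r6c9=6.
Step 42. [r3c9∈{2}] r3c9 is down to just 2. So r3c9=2.
Step 43. [r3c4∈{1}] only 1 remains possible at r3c4, so r3c4=1.
Step 44. [r9c1∈{8}] r9c1's peers cover all but 8 ⇒ r9c1=8.
Step 45. [r1c3∈{8}] r1c3 is down to just 8 ⇒ r1c3=8.
Step 46. [r2c4∈{6}] only 6 remains possible at r2c4. So r2c4=6.
Step 47. [r4c3∈{3}] nothing but 3 survives at r4c3 ⇒ r4c3=3.
Step 48. [r1c8∈{7}] nothing but 7 survives at r1c8, so r1c8=7.
Step 49. [r7c4∈{7}] r7c4's peers cover all but 7, so r7c4=7.
Step 50. [r4c8∈{1}] r4c8's peers cover all but 1 ⇒ r4c8=1.
Step 51. [r7c5∈{8}] r7c5 has the single candidate 8, so r7c5=8.
Step 52. [r7c9∈{5}] only 5 remains possible at r7c9 ⇒ r7c9=5.

Answer: 5 1 8 2 3 4 6 7 9 / 2 7 9 6 5 8 3 4 1 / 4 3 6 1 7 9 8 5 2 / 9 2 3 4 6 7 5 1 8 / 6 4 5 8 9 1 2 3 7 / 1 8 7 5 2 3 4 9 6 / 3 9 4 7 8 2 1 6 5 / 7 6 2 3 1 5 9 8 4 / 8 5 1 9 4 6 7 2 3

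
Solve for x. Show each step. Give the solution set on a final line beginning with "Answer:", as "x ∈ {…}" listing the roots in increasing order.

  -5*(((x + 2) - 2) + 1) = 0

Step 1. [-5*(((x + 2) - 2) + 1) = 0] -5 out front; divide by -5. So div: ((x + 2) - 2) + 1 = 0.
Step 2. [((x + 2) - 2) + 1 = 0] peel the +1: subtract 1 from each side, so sub: (x + 2) - 2 = -1.
Step 3. [(x + 2) - 2 = -1] -2 is outermost — add 2 both sides ⇒ sub: x + 2 = 1.
Step 4. [x + 2 = 1] +2 is outermost — subtract 2 both sides, so sub: x = -1.

Answer: x ∈ {-1}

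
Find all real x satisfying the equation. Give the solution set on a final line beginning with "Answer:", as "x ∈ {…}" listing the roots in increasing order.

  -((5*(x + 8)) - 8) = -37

Step 1. [-((5*(x + 8)) - 8) = -37] leading − — multiply by −1, so neg: (5*(x + 8)) - 8 = 37.
Step 2. [(5*(x + 8)) - 8 = 37] add 8: x sits inside (… - 8), so sub: 5*(x + 8) = 45.
Step 3. [5*(x + 8) = 45] 5·(inner) — divide through by 5 ⇒ div: x + 8 = 9.
Step 4. [x + 8 = 9] peel the +8: subtract 8 from each side. So sub: x = 1.

Answer: x ∈ {1}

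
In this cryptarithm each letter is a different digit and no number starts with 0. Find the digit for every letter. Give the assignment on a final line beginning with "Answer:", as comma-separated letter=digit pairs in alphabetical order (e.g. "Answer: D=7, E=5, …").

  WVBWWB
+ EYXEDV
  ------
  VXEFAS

Step 1. [col 1: B + V ≡ S (mod 10)] B=5 is one option consistent with column 1 (B + V ≡ S (mod 10), carry-in 0) — take it, so B=5.
Step 2. [col 1: B + V ≡ S (mod 10)] no forcing yet in column 1 (carry-in 0); S=2 is free and consistent — try it ⇒ S=2.
Step 3. [col 1: B + V ≡ S (mod 10)] from column 1 (B=5, S=2, carry-in 0, digits 2,5 already taken and all letters distinct): V must equal 7 ⇒ V=7.
Step 4. [col 2: W + D ≡ A (mod 10)] several values work for A in column 2 (W + D ≡ A (mod 10), carry-in 1); try A=0 ⇒ A=0.
Step 5. [col 2: W + D ≡ A (mod 10)] several values work for W in column 2 (W + D ≡ A (mod 10), carry-in 1); try W=3 ⇒ W=3.
Step 6. [col 2: W + D ≡ A (mod 10)] from column 2 (W=3, A=0, carry-in 1, digits 0,2,3,5,7 already taken and all letters distinct): D must equal 6. So D=6.
Step 7. [col 3: W + E ≡ F (mod 10)] in column 3 we have W+E≡F with carry-in 1; given W=3 and digits 0,2,3,5,6,7 already taken and all letters distinct, that pins E to 4 ⇒ E=4.
Step 8. [col 3: W + E ≡ F (mod 10)] from column 3 (W=3, E=4, carry-in 1, digits 0,2,3,4,5,6,7 already taken and all letters distinct): F must equal 8 ⇒ F=8.
Step 9. [col 4: B + X ≡ E (mod 10)] in column 4 we have B+X≡E with carry-in 0; given B=5, E=4 and digits 0,2,3,4,5,6,7,8 already taken and all letters distinct, that pins X to 9. So X=9.
Step 10. [col 5: V + Y ≡ X (mod 10)] column 5: given V=7, X=9, carry-in 1, and digits 0,2,3,4,5,6,7,8,9 already taken and all letters distinct, V+Y≡X (mod 10) forces Y=1, so Y=1.

Answer: A=0, B=5, D=6, E=4, F=8, S=2, V=7, W=3, X=9, Y=1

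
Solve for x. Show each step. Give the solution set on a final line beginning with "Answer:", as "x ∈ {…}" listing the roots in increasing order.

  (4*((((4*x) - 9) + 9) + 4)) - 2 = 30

Step 1. [(4*((((4*x) - 9) + 9) + 4)) - 2 = 30] -2 is outermost — add 2 both sides, so sub: 4*((((4*x) - 9) + 9) + 4) = 32.
Step 2. [4*((((4*x) - 9) + 9) + 4) = 32] 4 out front; divide by 4 ⇒ div: (((4*x) - 9) + 9) + 4 = 8.
Step 3. [(((4*x) - 9) + 9) + 4 = 8] subtract 4: x sits inside (… + 4). So sub: ((4*x) - 9) + 9 = 4.
Step 4. [((4*x) - 9) + 9 = 4] +9 is outermost — subtract 9 both sides. So sub: (4*x) - 9 = -5.
Step 5. [(4*x) - 9 = -5] add 9: x sits inside (… - 9). So sub: 4*x = 4.
Step 6. [4*x = 4] divide by the outer 4 ⇒ div: x = 1.

Answer: x ∈ {1}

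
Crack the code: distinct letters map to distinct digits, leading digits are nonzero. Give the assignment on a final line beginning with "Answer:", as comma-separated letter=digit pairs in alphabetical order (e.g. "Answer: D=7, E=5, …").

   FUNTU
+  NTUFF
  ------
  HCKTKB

Step 1. [col 1: U + F ≡ B (mod 10)] column 1 (U + F ≡ B (mod 10), carry-in 0) doesn't pin F yet; pick F=5 and continue. So F=5.
Step 2. [col 1: U + F ≡ B (mod 10)] column 1 (U + F ≡ B (mod 10), carry-in 0) doesn't pin B yet; pick B=9 and continue ⇒ B=9.
Step 3. [col 1: U + F ≡ B (mod 10)] in column 1 we have U+F≡B with carry-in 0; given F=5, B=9 and digits 5,9 already taken and all letters distinct, that pins U to 4, so U=4.
Step 4. [col 2: T + F ≡ K (mod 10)] K=7 is one option consistent with column 2 (T + F ≡ K (mod 10), carry-in 0) — take it. So K=7.
Step 5. [H] the sum has 6 digits but both addends have 5; that extra leading digit H is the final carry, namely 1, so H=1.
Step 6. [col 2: T + F ≡ K (mod 10)] column 2: given F=5, K=7, carry-in 0, and digits 1,4,5,7,9 already taken and all letters distinct, T+F≡K (mod 10) forces T=2. So T=2.
Step 7. [col 3: N + U ≡ T (mod 10)] column 3 reads N+U+carry(0)=T with U=4, T=2; with digits 1,2,4,5,7,9 already taken and all letters distinct, the only value for N is 8. So N=8.
Step 8. [col 5: F + N ≡ C (mod 10)] column 5 reads F+N+carry(0)=C with F=5, N=8; with digits 1,2,4,5,7,8,9 already taken and all letters distinct, the only value for C is 3. So C=3.

Answer: B=9, C=3, F=5, H=1, K=7, N=8, T=2, U=4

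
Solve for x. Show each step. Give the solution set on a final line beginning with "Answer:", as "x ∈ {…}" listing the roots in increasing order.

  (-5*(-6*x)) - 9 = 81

Step 1. [(-5*(-6*x)) - 9 = 81] -9 is outermost — add 9 both sides ⇒ sub: -5*(-6*x) = 90.
Step 2. [-5*(-6*x) = 90] LHS = -5·(…); ÷-5 both sides. So div: -6*x = -18.
Step 3. [-6*x = -18] leading coefficient -6: divide by -6 ⇒ div: x = 3.

Answer: x ∈ {3}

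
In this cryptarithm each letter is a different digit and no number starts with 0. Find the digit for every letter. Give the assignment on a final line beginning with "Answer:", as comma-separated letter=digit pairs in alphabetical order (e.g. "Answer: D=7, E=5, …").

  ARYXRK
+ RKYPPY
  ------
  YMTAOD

Step 1. [col 1: K + Y ≡ D (mod 10)] several values work for D in column 1 (K + Y ≡ D (mod 10), carry-in 0); try D=0 ⇒ D=0.
Step 2. [col 1: K + Y ≡ D (mod 10)] several values work for Y in column 1 (K + Y ≡ D (mod 10), carry-in 0); try Y=9, so Y=9.
Step 3. [col 1: K + Y ≡ D (mod 10)] from column 1 (Y=9, D=0, carry-in 0, digits 0,9 already taken and all letters distinct): K must equal 1 ⇒ K=1.
Step 4. [col 2: R + P ≡ O (mod 10)] several values work for O in column 2 (R + P ≡ O (mod 10), carry-in 1); try O=7. So O=7.
Step 5. [col 2: R + P ≡ O (mod 10)] column 2 (R + P ≡ O (mod 10), carry-in 1) doesn't pin R yet; pick R=4 and continue. So R=4.
Step 6. [col 2: R + P ≡ O (mod 10)] in column 2 we have R+P≡O with carry-in 1; given R=4, O=7 and digits 0,1,4,7,9 already taken and all letters distinct, that pins P to 2 ⇒ P=2.
Step 7. [col 3: X + P ≡ A (mod 10)] no forcing yet in column 3 (carry-in 0); X=3 is free and consistent — try it. So X=3.
Step 8. [col 3: X + P ≡ A (mod 10)] in column 3 we have X+P≡A with carry-in 0; given X=3, P=2 and digits 0,1,2,3,4,7,9 already taken and all letters distinct, that pins A to 5. So A=5.
Step 9. [col 4: Y + Y ≡ T (mod 10)] in column 4 we have Y+Y≡T with carry-in 0; given Y=9 and digits 0,1,2,3,4,5,7,9 already taken and all letters distinct, that pins T to 8, so T=8.
Step 10. [col 5: R + K ≡ M (mod 10)] from column 5 (R=4, K=1, carry-in 1, digits 0,1,2,3,4,5,7,8,9 already taken and all letters distinct): M must equal 6, so M=6.

Answer: A=5, D=0, K=1, M=6, O=7, P=2, R=4, T=8, X=3, Y=9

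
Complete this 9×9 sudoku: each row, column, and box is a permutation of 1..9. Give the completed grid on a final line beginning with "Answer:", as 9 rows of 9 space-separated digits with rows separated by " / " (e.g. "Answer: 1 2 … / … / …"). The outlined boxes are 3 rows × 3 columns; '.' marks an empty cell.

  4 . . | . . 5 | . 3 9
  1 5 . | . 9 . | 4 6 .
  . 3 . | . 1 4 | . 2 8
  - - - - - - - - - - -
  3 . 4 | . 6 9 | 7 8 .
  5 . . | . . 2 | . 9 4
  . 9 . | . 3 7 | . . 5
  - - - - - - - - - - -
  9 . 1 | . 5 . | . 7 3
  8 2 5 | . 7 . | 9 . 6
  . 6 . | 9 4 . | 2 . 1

Step 1. [r5c5∈{8}] nothing but 8 survives at r5c5. So r5c5=8.
Step 2. [r5c4∈{1}] r5c4 is down to just 1. So r5c4=1.
Step 3. [r6c3∈{2,6,8}] 8 has one home in row 6: r6c3, so r6c3=8.
Step 4. [r7c4∈{2,6,8}] in row 7, 2 fits only at r7c4 ⇒ r7c4=2.
Step 5. [r9c6∈{3,8}] in row 9, 8 fits only at r9c6. So r9c6=8.
Step 6. [r2c4∈{3,7,8}] row 2 places 8 nowhere but r2c4, so r2c4=8.
Step 7. [r3c3∈{6,7,9}] r3c3 is the only open cell in row 3 admitting 9, so r3c3=9.
Step 8. [r2c3∈{2,7}] r2c3 is the only open cell in row 2 admitting 2, so r2c3=2.
Step 9. [r5c2∈{7}] r5c2's peers cover all but 7 ⇒ r5c2=7.
Step 10. [r5c3∈{6}] nothing but 6 survives at r5c3, so r5c3=6.
Step 11. [r1c3∈{7}] only 7 remains possible at r1c3. So r1c3=7.
Step 12. [r2c6∈{3}] r2c6 has the single candidate 3. So r2c6=3.
Step 13. [r1c4∈{6}] only 6 remains possible at r1c4. So r1c4=6.
Step 14. [r6c7∈{1,6}] r6c7 is the only open cell in row 6 admitting 6 ⇒ r6c7=6.
Step 15. [r6c4∈{4}] r6c4's peers cover all but 4 ⇒ r6c4=4.
Step 16. [r7c6∈{6}] r7c6's peers cover all but 6 ⇒ r7c6=6.
Step 17. [r8c8∈{4}] r8c8 is down to just 4 ⇒ r8c8=4.
Step 18. [r9c3∈{3}] only 3 remains possible at r9c3, so r9c3=3.
Step 19. [r1c2∈{8}] r1c2 is down to just 8 ⇒ r1c2=8.
Step 20. [r3c4∈{7}] r3c4's peers cover all but 7, so r3c4=7.
Step 21. [r7c7∈{8}] r7c7 has the single candidate 8, so r7c7=8.
Step 22. [r8c6∈{1}] r8c6's peers cover all but 1 ⇒ r8c6=1.
Step 23. [r3c1∈{6}] nothing but 6 survives at r3c1. So r3c1=6.
Step 24. [r5c7∈{3}] r5c7 has the single candidate 3, so r5c7=3.
Step 25. [r1c7∈{1}] r1c7's peers cover all but 1. So r1c7=1.
Step 26. [r8c4∈{3}] r8c4 has the single candidate 3. So r8c4=3.
Step 27. [r9c8∈{5}] r9c8 has the single candidate 5, so r9c8=5.
Step 28. [r6c8∈{1}] nothing but 1 survives at r6c8, so r6c8=1.
Step 29. [r1c5∈{2}] only 2 remains possible at r1c5. So r1c5=2.
Step 30. [r6c1∈{2}] r6c1 is down to just 2. So r6c1=2.
Step 31. [r4c9∈{2}] r4c9 is down to just 2 ⇒ r4c9=2.
Step 32. [r4c2∈{1}] r4c2 is down to just 1, so r4c2=1.
Step 33. [r7c2∈{4}] r7c2 is down to just 4, so r7c2=4.
Step 34. [r9c1∈{7}] nothing but 7 survives at r9c1, so r9c1=7.
Step 35. [r3c7∈{5}] r3c7 is down to just 5. So r3c7=5.
Step 36. [r4c4∈{5}] r4c4 is down to just 5, so r4c4=5.
Step 37. [r2c9∈{7}] r2c9's peers cover all but 7 ⇒ r2c9=7.

Answer: 4 8 7 6 2 5 1 3 9 / 1 5 2 8 9 3 4 6 7 / 6 3 9 7 1 4 5 2 8 / 3 1 4 5 6 9 7 8 2 / 5 7 6 1 8 2 3 9 4 / 2 9 8 4 3 7 6 1 5 / 9 4 1 2 5 6 8 7 3 / 8 2 5 3 7 1 9 4 6 / 7 6 3 9 4 8 2 5 1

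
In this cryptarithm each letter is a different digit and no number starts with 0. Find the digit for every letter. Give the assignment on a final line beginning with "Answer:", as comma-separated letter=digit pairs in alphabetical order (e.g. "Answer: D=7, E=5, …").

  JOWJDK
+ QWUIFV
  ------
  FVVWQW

Step 1. [col 1: K + V ≡ W (mod 10)] no forcing yet in column 1 (carry-in 0); W=4 is free and consistent — try it ⇒ W=4.
Step 2. [col 1: K + V ≡ W (mod 10)] V=5 is one option consistent with column 1 (K + V ≡ W (mod 10), carry-in 0) — take it, so V=5.
Step 3. [col 1: K + V ≡ W (mod 10)] from column 1 (V=5, W=4, carry-in 0, digits 4,5 already taken and all letters distinct): K must equal 9, so K=9.
Step 4. [col 2: D + F ≡ Q (mod 10)] no forcing yet in column 2 (carry-in 1); D=3 is free and consistent — try it. So D=3.
Step 5. [col 2: D + F ≡ Q (mod 10)] several values work for F in column 2 (D + F ≡ Q (mod 10), carry-in 1); try F=8. So F=8.
Step 6. [col 2: D + F ≡ Q (mod 10)] column 2: given D=3, F=8, carry-in 1, and digits 3,4,5,8,9 already taken and all letters distinct, D+F≡Q (mod 10) forces Q=2 ⇒ Q=2.
Step 7. [col 3: J + I ≡ W (mod 10)] column 3 (J + I ≡ W (mod 10), carry-in 1) doesn't pin I yet; pick I=7 and continue ⇒ I=7.
Step 8. [col 3: J + I ≡ W (mod 10)] column 3 reads J+I+carry(1)=W with I=7, W=4; with digits 2,3,4,5,7,8,9 already taken and all letters distinct, the only value for J is 6, so J=6.
Step 9. [col 4: W + U ≡ V (mod 10)] column 4: given W=4, V=5, carry-in 1, and digits 2,3,4,5,6,7,8,9 already taken and all letters distinct, W+U≡V (mod 10) forces U=0, so U=0.
Step 10. [col 5: O + W ≡ V (mod 10)] column 5 reads O+W+carry(0)=V with W=4, V=5; with digits 0,2,3,4,5,6,7,8,9 already taken and all letters distinct, the only value for O is 1, so O=1.

Answer: D=3, F=8, I=7, J=6, K=9, O=1, Q=2, U=0, V=5, W=4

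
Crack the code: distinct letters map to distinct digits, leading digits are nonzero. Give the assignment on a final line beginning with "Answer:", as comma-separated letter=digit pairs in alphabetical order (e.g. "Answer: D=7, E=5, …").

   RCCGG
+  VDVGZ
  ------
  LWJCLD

Step 1. [col 1: G + Z ≡ D (mod 10)] D=3 is one option consistent with column 1 (G + Z ≡ D (mod 10), carry-in 0) — take it ⇒ D=3.
Step 2. [col 1: G + Z ≡ D (mod 10)] no forcing yet in column 1 (carry-in 0); Z=8 is free and consistent — try it. So Z=8.
Step 3. [col 1: G + Z ≡ D (mod 10)] from column 1 (Z=8, D=3, carry-in 0, digits 3,8 already taken and all letters distinct): G must equal 5, so G=5.
Step 4. [col 2: G + G ≡ L (mod 10)] column 2: given G=5, carry-in 1, and digits 3,5,8 already taken and all letters distinct, G+G≡L (mod 10) forces L=1, so L=1.
Step 5. [col 3: C + V ≡ C (mod 10)] column 3: given nothing yet, carry-in 1, and digits 1,3,5,8 already taken and all letters distinct, C+V≡C (mod 10) forces V=9, so V=9.
Step 6. [col 3: C + V ≡ C (mod 10)] column 3 (C + V ≡ C (mod 10), carry-in 1) doesn't pin C yet; pick C=0 and continue, so C=0.
Step 7. [col 4: C + D ≡ J (mod 10)] column 4 reads C+D+carry(1)=J with C=0, D=3; with digits 0,1,3,5,8,9 already taken and all letters distinct, the only value for J is 4 ⇒ J=4.
Step 8. [col 5: R + V ≡ W (mod 10)] column 5: given V=9, carry-in 0, and digits 0,1,3,4,5,8,9 already taken and all letters distinct, R+V≡W (mod 10) forces R=7 ⇒ R=7.
Step 9. [col 5: R + V ≡ W (mod 10)] column 5: given R=7, V=9, carry-in 0, and digits 0,1,3,4,5,7,8,9 already taken and all letters distinct, R+V≡W (mod 10) forces W=6, so W=6.

Answer: C=0, D=3, G=5, J=4, L=1, R=7, V=9, W=6, Z=8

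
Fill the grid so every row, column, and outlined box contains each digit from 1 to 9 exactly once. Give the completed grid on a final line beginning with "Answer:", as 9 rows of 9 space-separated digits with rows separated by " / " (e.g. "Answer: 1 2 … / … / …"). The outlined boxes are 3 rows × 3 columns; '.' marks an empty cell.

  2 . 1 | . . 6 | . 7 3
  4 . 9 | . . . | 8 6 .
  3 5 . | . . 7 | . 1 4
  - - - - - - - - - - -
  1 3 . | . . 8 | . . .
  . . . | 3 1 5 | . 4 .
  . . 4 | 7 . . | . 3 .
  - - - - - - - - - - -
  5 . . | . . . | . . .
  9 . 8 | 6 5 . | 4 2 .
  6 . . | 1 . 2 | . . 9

Step 1. [r6c6∈{9}] r6c6 has the single candidate 9. So r6c6=9.
Step 2. [r5c1∈{7,8}] col 1 places 7 nowhere but r5c1. So r5c1=7.
Step 3. [r4c3∈{2,5,6}] in col 3, 5 fits only at r4c3 ⇒ r4c3=5.
Step 4. [r7c6∈{3,4}] across col 6, 4 lands solely at r7c6 ⇒ r7c6=4.
Step 5. [r5c2∈{2,6,8,9}] 9 has one home in col 2: r5c2. So r5c2=9.
Step 6. [r6c2∈{2,6,8}] in col 2, 6 fits only at r6c2, so r6c2=6.
Step 7. [r6c5∈{2}] r6c5's peers cover all but 2 ⇒ r6c5=2.
Step 8. [r5c9∈{2,6,8}] r5c9 is the only open cell in row 5 admitting 8, so r5c9=8.
Step 9. [r5c7∈{2,6}] r5c7 is the only open cell in row 5 admitting 6, so r5c7=6.
Step 10. [r7c2∈{1,2,7}] 2 has one home in col 2: r7c2, so r7c2=2.
Step 11. [r7c8∈{8}] r7c8 is down to just 8. So r7c8=8.
Step 12. [r9c5∈{3,7,8}] in row 9, 8 fits only at r9c5 ⇒ r9c5=8.
Step 13. [r7c5∈{3,7,9}] 7 has one home in col 5: r7c5. So r7c5=7.
Step 14. [r3c5∈{9}] r3c5's peers cover all but 9. So r3c5=9.
Step 15. [r9c3∈{3,7}] across col 3, 7 lands solely at r9c3. So r9c3=7.
Step 16. [r3c7∈{2}] r3c7's peers cover all but 2 ⇒ r3c7=2.
Step 17. [r2c9∈{5}] only 5 remains possible at r2c9. So r2c9=5.
Step 18. [r6c9∈{1}] r6c9's peers cover all but 1. So r6c9=1.
Step 19. [r4c4∈{4}] nothing but 4 survives at r4c4, so r4c4=4.
Step 20. [r4c7∈{7,9}] 7 has one home in col 7: r4c7 ⇒ r4c7=7.
Step 21. [r9c7∈{3,5}] row 9 places 3 nowhere but r9c7. So r9c7=3.
Step 22. [r3c4∈{8}] r3c4's peers cover all but 8 ⇒ r3c4=8.
Step 23. [r2c6∈{1,3}] in row 2, 1 fits only at r2c6 ⇒ r2c6=1.
Step 24. [r8c9∈{7}] r8c9 is down to just 7 ⇒ r8c9=7.
Step 25. [r4c5∈{6}] only 6 remains possible at r4c5. So r4c5=6.
Step 26. [r2c2∈{7}] r2c2's peers cover all but 7, so r2c2=7.
Step 27. [r2c4∈{2}] r2c4's peers cover all but 2. So r2c4=2.
Step 28. [r1c5∈{4}] only 4 remains possible at r1c5, so r1c5=4.
Step 29. [r6c1∈{8}] nothing but 8 survives at r6c1, so r6c1=8.
Step 30. [r8c6∈{3}] only 3 remains possible at r8c6 ⇒ r8c6=3.
Step 31. [r2c5∈{3}] r2c5 is down to just 3 ⇒ r2c5=3.
Step 32. [r1c7∈{9}] nothing but 9 survives at r1c7, so r1c7=9.
Step 33. [r4c8∈{9}] r4c8 is down to just 9, so r4c8=9.
Step 34. [r1c4∈{5}] r1c4's peers cover all but 5. So r1c4=5.
Step 35. [r6c7∈{5}] only 5 remains possible at r6c7, so r6c7=5.
Step 36. [r5c3∈{2}] r5c3's peers cover all but 2. So r5c3=2.
Step 37. [r1c2∈{8}] r1c2 has the single candidate 8 ⇒ r1c2=8.
Step 38. [r3c3∈{6}] nothing but 6 survives at r3c3, so r3c3=6.
Step 39. [r9c2∈{4}] r9c2's peers cover all but 4, so r9c2=4.
Step 40. [r4c9∈{2}] r4c9 is down to just 2. So r4c9=2.
Step 41. [r8c2∈{1}] r8c2 is down to just 1. So r8c2=1.
Step 42. [r7c3∈{3}] nothing but 3 survives at r7c3, so r7c3=3.
Step 43. [r7c4∈{9}] r7c4 is down to just 9. So r7c4=9.
Step 44. [r7c9∈{6}] r7c9's peers cover all but 6, so r7c9=6.
Step 45. [r7c7∈{1}] nothing but 1 survives at r7c7, so r7c7=1.
Step 46. [r9c8∈{5}] r9c8's peers cover all but 5. So r9c8=5.

Answer: 2 8 1 5 4 6 9 7 3 / 4 7 9 2 3 1 8 6 5 / 3 5 6 8 9 7 2 1 4 / 1 3 5 4 6 8 7 9 2 / 7 9 2 3 1 5 6 4 8 / 8 6 4 7 2 9 5 3 1 / 5 2 3 9 7 4 1 8 6 / 9 1 8 6 5 3 4 2 7 / 6 4 7 1 8 2 3 5 9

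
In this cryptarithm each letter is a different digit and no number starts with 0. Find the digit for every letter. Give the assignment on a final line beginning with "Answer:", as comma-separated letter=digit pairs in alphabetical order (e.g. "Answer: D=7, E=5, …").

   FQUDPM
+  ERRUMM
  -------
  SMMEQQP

Step 1. [col 1: M + M ≡ P (mod 10)] P=4 is one option consistent with column 1 (M + M ≡ P (mod 10), carry-in 0) — take it. So P=4.
Step 2. [col 1: M + M ≡ P (mod 10)] no forcing yet in column 1 (carry-in 0); M=2 is free and consistent — try it ⇒ M=2.
Step 3. [col 2: P + M ≡ Q (mod 10)] column 2: given P=4, M=2, carry-in 0, and digits 2,4 already taken and all letters distinct, P+M≡Q (mod 10) forces Q=6. So Q=6.
Step 4. [S] S is the leading digit of a 7-digit sum of two 6-digit numbers; the final carry is exactly 1, so S=1.
Step 5. [col 3: D + U ≡ Q (mod 10)] column 3 (D + U ≡ Q (mod 10), carry-in 0) doesn't pin U yet; pick U=7 and continue ⇒ U=7.
Step 6. [col 3: D + U ≡ Q (mod 10)] column 3 reads D+U+carry(0)=Q with U=7, Q=6; with digits 1,2,4,6,7 already taken and all letters distinct, the only value for D is 9. So D=9.
Step 7. [col 4: U + R ≡ E (mod 10)] R=5 is one option consistent with column 4 (U + R ≡ E (mod 10), carry-in 1) — take it. So R=5.
Step 8. [col 4: U + R ≡ E (mod 10)] from column 4 (U=7, R=5, carry-in 1, digits 1,2,4,5,6,7,9 already taken and all letters distinct): E must equal 3 ⇒ E=3.
Step 9. [col 6: F + E ≡ M (mod 10)] in column 6 we have F+E≡M with carry-in 1; given E=3, M=2 and digits 1,2,3,4,5,6,7,9 already taken and all letters distinct, that pins F to 8, so F=8.

Answer: D=9, E=3, F=8, M=2, P=4, Q=6, R=5, S=1, U=7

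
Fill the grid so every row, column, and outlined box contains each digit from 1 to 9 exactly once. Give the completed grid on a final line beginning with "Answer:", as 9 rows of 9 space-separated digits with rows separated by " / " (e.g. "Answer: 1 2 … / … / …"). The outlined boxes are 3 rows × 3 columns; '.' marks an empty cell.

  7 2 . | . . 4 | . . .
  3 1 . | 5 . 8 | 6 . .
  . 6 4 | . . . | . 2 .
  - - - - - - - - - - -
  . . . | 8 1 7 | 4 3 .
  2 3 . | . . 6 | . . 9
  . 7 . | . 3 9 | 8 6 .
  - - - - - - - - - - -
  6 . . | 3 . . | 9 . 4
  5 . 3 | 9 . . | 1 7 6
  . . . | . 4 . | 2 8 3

Step 1. [r1c3∈{5,8,9}] r1c3 is the only open cell in box 1 admitting 5, so r1c3=5.
Step 2. [r6c9∈{1,2,5}] r6c9 is the only open cell in row 6 admitting 5, so r6c9=5.
Step 3. [r2c3∈{9}] nothing but 9 survives at r2c3, so r2c3=9.
Step 4. [r7c3∈{1,2,7,8}] in col 3, 2 fits only at r7c3. So r7c3=2.
Step 5. [r7c5∈{5,7,8}] in row 7, 7 fits only at r7c5. So r7c5=7.
Step 6. [r7c6∈{1,5}] across row 7, 1 lands solely at r7c6 ⇒ r7c6=1.
Step 7. [r3c4∈{1,7}] col 4 places 7 nowhere but r3c4 ⇒ r3c4=7.
Step 8. [r3c9∈{1,8}] r3c9 is the only open cell in row 3 admitting 1 ⇒ r3c9=1.
Step 9. [r6c3∈{1}] only 1 remains possible at r6c3. So r6c3=1.
Step 10. [r8c5∈{2,8}] r8c5 is the only open cell in col 5 admitting 8, so r8c5=8.
Step 11. [r4c1∈{9}] nothing but 9 survives at r4c1 ⇒ r4c1=9.
Step 12. [r1c5∈{6,9}] col 5 places 6 nowhere but r1c5, so r1c5=6.
Step 13. [r1c7∈{3}] nothing but 3 survives at r1c7. So r1c7=3.
Step 14. [r5c4∈{4}] r5c4 has the single candidate 4, so r5c4=4.
Step 15. [r7c2∈{8}] only 8 remains possible at r7c2. So r7c2=8.
Step 16. [r1c8∈{9}] only 9 remains possible at r1c8 ⇒ r1c8=9.
Step 17. [r3c7∈{5}] only 5 remains possible at r3c7 ⇒ r3c7=5.
Step 18. [r5c3∈{8}] r5c3 is down to just 8. So r5c3=8.
Step 19. [r5c8∈{1}] only 1 remains possible at r5c8. So r5c8=1.
Step 20. [r2c5∈{2}] r2c5 has the single candidate 2 ⇒ r2c5=2.
Step 21. [r8c2∈{4}] only 4 remains possible at r8c2. So r8c2=4.
Step 22. [r3c1∈{8}] nothing but 8 survives at r3c1 ⇒ r3c1=8.
Step 23. [r6c4∈{2}] nothing but 2 survives at r6c4, so r6c4=2.
Step 24. [r9c4∈{6}] r9c4 has the single candidate 6 ⇒ r9c4=6.
Step 25. [r1c4∈{1}] r1c4 is down to just 1 ⇒ r1c4=1.
Step 26. [r9c3∈{7}] r9c3's peers cover all but 7 ⇒ r9c3=7.
Step 27. [r2c9∈{7}] r2c9 is down to just 7. So r2c9=7.
Step 28. [r4c3∈{6}] r4c3's peers cover all but 6. So r4c3=6.
Step 29. [r3c6∈{3}] nothing but 3 survives at r3c6, so r3c6=3.
Step 30. [r6c1∈{4}] r6c1's peers cover all but 4. So r6c1=4.
Step 31. [r9c6∈{5}] nothing but 5 survives at r9c6. So r9c6=5.
Step 32. [r1c9∈{8}] only 8 remains possible at r1c9. So r1c9=8.
Step 33. [r3c5∈{9}] r3c5 has the single candidate 9 ⇒ r3c5=9.
Step 34. [r9c2∈{9}] r9c2's peers cover all but 9 ⇒ r9c2=9.
Step 35. [r2c8∈{4}] r2c8 is down to just 4, so r2c8=4.
Step 36. [r8c6∈{2}] only 2 remains possible at r8c6, so r8c6=2.
Step 37. [r5c5∈{5}] r5c5's peers cover all but 5. So r5c5=5.
Step 38. [r4c9∈{2}] r4c9 is down to just 2 ⇒ r4c9=2.
Step 39. [r5c7∈{7}] only 7 remains possible at r5c7 ⇒ r5c7=7.
Step 40. [r4c2∈{5}] r4c2's peers cover all but 5 ⇒ r4c2=5.
Step 41. [r7c8∈{5}] r7c8 is down to just 5. So r7c8=5.
Step 42. [r9c1∈{1}] r9c1 has the single candidate 1, so r9c1=1.

Answer: 7 2 5 1 6 4 3 9 8 / 3 1 9 5 2 8 6 4 7 / 8 6 4 7 9 3 5 2 1 / 9 5 6 8 1 7 4 3 2 / 2 3 8 4 5 6 7 1 9 / 4 7 1 2 3 9 8 6 5 / 6 8 2 3 7 1 9 5 4 / 5 4 3 9 8 2 1 7 6 / 1 9 7 6 4 5 2 8 3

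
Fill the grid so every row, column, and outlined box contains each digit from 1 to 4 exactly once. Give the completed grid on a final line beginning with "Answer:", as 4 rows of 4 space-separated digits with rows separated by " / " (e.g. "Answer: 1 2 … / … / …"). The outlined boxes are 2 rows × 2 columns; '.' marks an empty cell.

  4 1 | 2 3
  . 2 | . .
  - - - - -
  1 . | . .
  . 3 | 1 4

Step 1. [r2c1∈{3}] r2c1's peers cover all but 3. So r2c1=3.
Step 2. [r2c4∈{1}] r2c4 has the single candidate 1 ⇒ r2c4=1.
Step 3. [r3c4∈{2}] nothing but 2 survives at r3c4. So r3c4=2.
Step 4. [r4c1∈{2}] r4c1 is down to just 2. So r4c1=2.
Step 5. [r3c2∈{4}] nothing but 4 survives at r3c2 ⇒ r3c2=4.
Step 6. [r3c3∈{3}] only 3 remains possible at r3c3 ⇒ r3c3=3.
Step 7. [r2c3∈{4}] r2c3 has the single candidate 4. So r2c3=4.

Answer: 4 1 2 3 / 3 2 4 1 / 1 4 3 2 / 2 3 1 4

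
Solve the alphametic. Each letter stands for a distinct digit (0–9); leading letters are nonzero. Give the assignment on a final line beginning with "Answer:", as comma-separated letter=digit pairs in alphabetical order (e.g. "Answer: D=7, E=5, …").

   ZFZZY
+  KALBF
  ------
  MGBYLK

Step 1. [col 1: Y + F ≡ K (mod 10)] column 1 (Y + F ≡ K (mod 10), carry-in 0) doesn't pin F yet; pick F=9 and continue, so F=9.
Step 2. [col 1: Y + F ≡ K (mod 10)] Y=8 is one option consistent with column 1 (Y + F ≡ K (mod 10), carry-in 0) — take it ⇒ Y=8.
Step 3. [M] the sum has 6 digits but both addends have 5; that extra leading digit M is the final carry, namely 1, so M=1.
Step 4. [col 1: Y + F ≡ K (mod 10)] in column 1 we have Y+F≡K with carry-in 0; given Y=8, F=9 and digits 1,8,9 already taken and all letters distinct, that pins K to 7, so K=7.
Step 5. [col 2: Z + B ≡ L (mod 10)] column 2 (Z + B ≡ L (mod 10), carry-in 1) doesn't pin B yet; pick B=3 and continue. So B=3.
Step 6. [col 2: Z + B ≡ L (mod 10)] several values work for Z in column 2 (Z + B ≡ L (mod 10), carry-in 1); try Z=2 ⇒ Z=2.
Step 7. [col 2: Z + B ≡ L (mod 10)] column 2: given Z=2, B=3, carry-in 1, and digits 1,2,3,7,8,9 already taken and all letters distinct, Z+B≡L (mod 10) forces L=6 ⇒ L=6.
Step 8. [col 4: F + A ≡ B (mod 10)] from column 4 (F=9, B=3, carry-in 0, digits 1,2,3,6,7,8,9 already taken and all letters distinct): A must equal 4 ⇒ A=4.
Step 9. [col 5: Z + K ≡ G (mod 10)] column 5 reads Z+K+carry(1)=G with Z=2, K=7; with digits 1,2,3,4,6,7,8,9 already taken and all letters distinct, the only value for G is 0, so G=0.

Answer: A=4, B=3, F=9, G=0, K=7, L=6, M=1, Y=8, Z=2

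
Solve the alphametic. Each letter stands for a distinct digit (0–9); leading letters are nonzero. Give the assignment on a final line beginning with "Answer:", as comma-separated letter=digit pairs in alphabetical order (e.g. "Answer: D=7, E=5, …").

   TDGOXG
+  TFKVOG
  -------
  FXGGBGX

Step 1. [F] the sum has 7 digits but both addends have 6; that extra leading digit F is the final carry, namely 1 ⇒ F=1.
Step 2. [col 1: G + G ≡ X (mod 10)] no forcing yet in column 1 (carry-in 0); G=2 is free and consistent — try it. So G=2.
Step 3. [col 1: G + G ≡ X (mod 10)] column 1: given G=2, carry-in 0, and digits 1,2 already taken and all letters distinct, G+G≡X (mod 10) forces X=4. So X=4.
Step 4. [col 2: X + O ≡ G (mod 10)] column 2 reads X+O+carry(0)=G with X=4, G=2; with digits 1,2,4 already taken and all letters distinct, the only value for O is 8 ⇒ O=8.
Step 5. [col 3: O + V ≡ B (mod 10)] V=6 is one option consistent with column 3 (O + V ≡ B (mod 10), carry-in 1) — take it ⇒ V=6.
Step 6. [col 3: O + V ≡ B (mod 10)] column 3: given O=8, V=6, carry-in 1, and digits 1,2,4,6,8 already taken and all letters distinct, O+V≡B (mod 10) forces B=5, so B=5.
Step 7. [col 4: G + K ≡ G (mod 10)] column 4 reads G+K+carry(1)=G with G=2; with digits 1,2,4,5,6,8 already taken and all letters distinct, the only value for K is 9. So K=9.
Step 8. [col 5: D + F ≡ G (mod 10)] column 5: given F=1, G=2, carry-in 1, and digits 1,2,4,5,6,8,9 already taken and all letters distinct, D+F≡G (mod 10) forces D=0. So D=0.
Step 9. [col 6: T + T ≡ X (mod 10)] column 6 reads T+T+carry(0)=X with X=4; with digits 0,1,2,4,5,6,8,9 already taken and all letters distinct, the only value for T is 7. So T=7.

Answer: B=5, D=0, F=1, G=2, K=9, O=8, T=7, V=6, X=4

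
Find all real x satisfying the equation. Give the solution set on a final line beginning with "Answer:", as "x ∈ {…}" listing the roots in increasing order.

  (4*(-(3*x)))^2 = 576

Step 1. [(4*(-(3*x)))^2 = 576] LHS squared, RHS 576 ≥ 0: apply √ (±). So sqrt: 4*(-(3*x)) = 24 or -24.
Step 2. [4*(-(3*x)) = 24 or -24] 4·(inner) — divide through by 4 ⇒ div: -(3*x) = 6 or -6.
Step 3. [-(3*x) = 6 or -6] flip signs both sides. So neg: 3*x = -6 or 6.
Step 4. [3*x = -6 or 6] LHS = 3·(…); ÷3 both sides, so div: x = -2 or 2.

Answer: x ∈ {-2, 2}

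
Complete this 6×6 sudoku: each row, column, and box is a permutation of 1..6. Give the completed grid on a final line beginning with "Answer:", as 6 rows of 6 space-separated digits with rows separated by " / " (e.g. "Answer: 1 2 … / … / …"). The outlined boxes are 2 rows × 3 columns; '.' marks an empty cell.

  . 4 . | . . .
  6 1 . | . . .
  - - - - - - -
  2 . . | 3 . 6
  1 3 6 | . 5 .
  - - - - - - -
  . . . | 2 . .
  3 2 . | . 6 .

Step 1. [r5c1∈{4,5}] col 1 places 4 nowhere but r5c1 ⇒ r5c1=4.
Step 2. [r1c1∈{5}] r1c1 is down to just 5, so r1c1=5.
Step 3. [r4c4∈{4}] nothing but 4 survives at r4c4, so r4c4=4.
Step 4. [r2c5∈{2,3,4}] 4 has one home in col 5: r2c5. So r2c5=4.
Step 5. [r1c5∈{1,2,3}] col 5 places 2 nowhere but r1c5, so r1c5=2.
Step 6. [r1c3∈{3}] only 3 remains possible at r1c3 ⇒ r1c3=3.
Step 7. [r1c6∈{1}] only 1 remains possible at r1c6, so r1c6=1.
Step 8. [r6c4∈{1,5}] in col 4, 1 fits only at r6c4. So r6c4=1.
Step 9. [r6c3∈{5}] r6c3's peers cover all but 5 ⇒ r6c3=5.
Step 10. [r2c6∈{3,5}] row 2 places 3 nowhere but r2c6. So r2c6=3.
Step 11. [r2c3∈{2}] only 2 remains possible at r2c3. So r2c3=2.
Step 12. [r5c5∈{3}] r5c5 is down to just 3, so r5c5=3.
Step 13. [r5c2∈{6}] only 6 remains possible at r5c2 ⇒ r5c2=6.
Step 14. [r3c2∈{5}] nothing but 5 survives at r3c2 ⇒ r3c2=5.
Step 15. [r5c3∈{1}] r5c3's peers cover all but 1. So r5c3=1.
Step 16. [r3c3∈{4}] r3c3 is down to just 4. So r3c3=4.
Step 17. [r6c6∈{4}] nothing but 4 survives at r6c6. So r6c6=4.
Step 18. [r4c6∈{2}] r4c6's peers cover all but 2, so r4c6=2.
Step 19. [r3c5∈{1}] only 1 remains possible at r3c5. So r3c5=1.
Step 20. [r1c4∈{6}] only 6 remains possible at r1c4, so r1c4=6.
Step 21. [r2c4∈{5}] r2c4 has the single candidate 5 ⇒ r2c4=5.
Step 22. [r5c6∈{5}] r5c6 is down to just 5, so r5c6=5.

Answer: 5 4 3 6 2 1 / 6 1 2 5 4 3 / 2 5 4 3 1 6 / 1 3 6 4 5 2 / 4 6 1 2 3 5 / 3 2 5 1 6 4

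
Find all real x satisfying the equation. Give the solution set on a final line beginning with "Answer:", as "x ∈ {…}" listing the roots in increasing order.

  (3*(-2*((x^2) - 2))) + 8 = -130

Step 1. [(3*(-2*((x^2) - 2))) + 8 = -130] 8 comes off first (subtract 8), so sub: 3*(-2*((x^2) - 2)) = -138.
Step 2. [3*(-2*((x^2) - 2)) = -138] LHS = 3·(…); ÷3 both sides ⇒ div: -2*((x^2) - 2) = -46.
Step 3. [-2*((x^2) - 2) = -46] LHS = -2·(…); ÷-2 both sides ⇒ div: (x^2) - 2 = 23.
Step 4. [(x^2) - 2 = 23] -2 is outermost — add 2 both sides ⇒ sub: x^2 = 25.
Step 5. [x^2 = 25] √ both sides: 25 ≥ 0 gives two branches ⇒ sqrt: x = 5 or -5.

Answer: x ∈ {-5, 5}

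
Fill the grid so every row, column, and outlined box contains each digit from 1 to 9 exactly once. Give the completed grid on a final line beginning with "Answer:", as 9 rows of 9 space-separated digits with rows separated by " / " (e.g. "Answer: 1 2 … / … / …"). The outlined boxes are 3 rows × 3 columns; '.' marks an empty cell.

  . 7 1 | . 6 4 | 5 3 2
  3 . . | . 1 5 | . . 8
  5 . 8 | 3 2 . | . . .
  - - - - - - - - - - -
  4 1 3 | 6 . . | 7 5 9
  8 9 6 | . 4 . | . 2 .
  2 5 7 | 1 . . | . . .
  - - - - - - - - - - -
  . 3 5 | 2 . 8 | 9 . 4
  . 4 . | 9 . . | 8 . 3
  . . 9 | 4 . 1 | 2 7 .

Step 1. [r3c2∈{6}] r3c2's peers cover all but 6 ⇒ r3c2=6.
Step 2. [r6c8∈{4,6,8}] in col 8, 8 fits only at r6c8, so r6c8=8.
Step 3. [r6c7∈{3,4,6}] 4 has one home in row 6: r6c7, so r6c7=4.
Step 4. [r3c6∈{7,9}] r3c6 is the only open cell in box 2 admitting 9, so r3c6=9.
Step 5. [r8c6∈{6,7}] across col 6, 6 lands solely at r8c6, so r8c6=6.
Step 6. [r3c7∈{1}] nothing but 1 survives at r3c7 ⇒ r3c7=1.
Step 7. [r7c5∈{7}] only 7 remains possible at r7c5. So r7c5=7.
Step 8. [r9c9∈{5,6}] 5 has one home in col 9: r9c9 ⇒ r9c9=5.
Step 9. [r7c8∈{1,6}] 6 has one home in box 9: r7c8, so r7c8=6.
Step 10. [r5c6∈{3,7}] 7 has one home in col 6: r5c6, so r5c6=7.
Step 11. [r2c3∈{2,4}] in col 3, 4 fits only at r2c3, so r2c3=4.
Step 12. [r6c6∈{3}] nothing but 3 survives at r6c6, so r6c6=3.
Step 13. [r7c1∈{1}] nothing but 1 survives at r7c1. So r7c1=1.
Step 14. [r8c5∈{5}] r8c5 has the single candidate 5. So r8c5=5.
Step 15. [r8c3∈{2}] only 2 remains possible at r8c3 ⇒ r8c3=2.
Step 16. [r6c5∈{9}] only 9 remains possible at r6c5 ⇒ r6c5=9.
Step 17. [r2c7∈{6}] r2c7 has the single candidate 6. So r2c7=6.
Step 18. [r5c7∈{3}] nothing but 3 survives at r5c7, so r5c7=3.
Step 19. [r6c9∈{6}] r6c9 is down to just 6 ⇒ r6c9=6.
Step 20. [r1c1∈{9}] only 9 remains possible at r1c1 ⇒ r1c1=9.
Step 21. [r4c6∈{2}] r4c6 is down to just 2, so r4c6=2.
Step 22. [r3c8∈{4}] r3c8 has the single candidate 4, so r3c8=4.
Step 23. [r3c9∈{7}] r3c9's peers cover all but 7. So r3c9=7.
Step 24. [r9c5∈{3}] r9c5 is down to just 3 ⇒ r9c5=3.
Step 25. [r1c4∈{8}] only 8 remains possible at r1c4, so r1c4=8.
Step 26. [r8c1∈{7}] r8c1 has the single candidate 7 ⇒ r8c1=7.
Step 27. [r5c4∈{5}] nothing but 5 survives at r5c4. So r5c4=5.
Step 28. [r5c9∈{1}] r5c9 is down to just 1. So r5c9=1.
Step 29. [r2c8∈{9}] nothing but 9 survives at r2c8, so r2c8=9.
Step 30. [r2c4∈{7}] r2c4 is down to just 7, so r2c4=7.
Step 31. [r2c2∈{2}] r2c2's peers cover all but 2 ⇒ r2c2=2.
Step 32. [r8c8∈{1}] r8c8 is down to just 1. So r8c8=1.
Step 33. [r4c5∈{8}] only 8 remains possible at r4c5. So r4c5=8.
Step 34. [r9c2∈{8}] r9c2 has the single candidate 8 ⇒ r9c2=8.
Step 35. [r9c1∈{6}] only 6 remains possible at r9c1, so r9c1=6.

Answer: 9 7 1 8 6 4 5 3 2 / 3 2 4 7 1 5 6 9 8 / 5 6 8 3 2 9 1 4 7 / 4 1 3 6 8 2 7 5 9 / 8 9 6 5 4 7 3 2 1 / 2 5 7 1 9 3 4 8 6 / 1 3 5 2 7 8 9 6 4 / 7 4 2 9 5 6 8 1 3 / 6 8 9 4 3 1 2 7 5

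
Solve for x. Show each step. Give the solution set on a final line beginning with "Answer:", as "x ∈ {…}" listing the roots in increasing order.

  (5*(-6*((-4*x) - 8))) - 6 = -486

Step 1. [(5*(-6*((-4*x) - 8))) - 6 = -486] peel the -6: add 6 from each side ⇒ sub: 5*(-6*((-4*x) - 8)) = -480.
Step 2. [5*(-6*((-4*x) - 8)) = -480] LHS = 5·(…); ÷5 both sides ⇒ div: -6*((-4*x) - 8) = -96.
Step 3. [-6*((-4*x) - 8) = -96] LHS = -6·(…); ÷-6 both sides ⇒ div: (-4*x) - 8 = 16.
Step 4. [(-4*x) - 8 = 16] add 8: x sits inside (… - 8). So sub: -4*x = 24.
Step 5. [-4*x = 24] -4 out front; divide by -4, so div: x = -6.

Answer: x ∈ {-6}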